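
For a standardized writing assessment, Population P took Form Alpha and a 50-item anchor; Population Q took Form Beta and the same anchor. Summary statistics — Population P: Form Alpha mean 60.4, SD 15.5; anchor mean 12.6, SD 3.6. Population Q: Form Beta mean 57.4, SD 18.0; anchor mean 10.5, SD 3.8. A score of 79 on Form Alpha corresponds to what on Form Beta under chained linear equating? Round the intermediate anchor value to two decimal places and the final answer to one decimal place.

Form Alpha → anchor (Population P): v = (3.6/15.5)(79 − 60.4) + 12.6 = 16.92
anchor → Form Beta (Population Q): y = (18.0/3.8)(16.92 − 10.5) + 57.4 = 87.8

87.8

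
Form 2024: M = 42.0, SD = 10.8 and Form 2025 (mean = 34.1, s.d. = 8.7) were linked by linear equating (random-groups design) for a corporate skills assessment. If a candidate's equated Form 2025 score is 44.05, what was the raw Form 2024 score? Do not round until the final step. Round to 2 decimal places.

Invert y = (SD_Y/SD_X)(x − M_X) + M_Y:
x = (SD_X/SD_Y)(y − M_Y) + M_X = (10.8/8.7)(44.05 − 34.1) + 42.0
x = 1.241379 × 9.950 + 42.0 = 54.35

54.35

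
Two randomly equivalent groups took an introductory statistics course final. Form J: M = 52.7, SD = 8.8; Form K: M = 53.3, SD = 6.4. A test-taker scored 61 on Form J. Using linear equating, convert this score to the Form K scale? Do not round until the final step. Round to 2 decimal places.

59.34

Linear equating: y = (SD_Y/SD_X)(x − M_X) + M_Y
y = (6.4/8.8)(61 − 52.7) + 53.3
y = 0.727273 × 8.3 + 53.3 = 6.0364 + 53.3 = 59.34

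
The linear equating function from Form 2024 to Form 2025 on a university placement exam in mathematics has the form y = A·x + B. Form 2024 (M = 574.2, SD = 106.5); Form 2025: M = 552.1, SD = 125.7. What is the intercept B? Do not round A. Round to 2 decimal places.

-125.62

A = SD_Y / SD_X = 125.7 / 106.5 = 1.180282
B = M_Y − A·M_X = 552.1 − 1.180282 × 574.2 = -125.62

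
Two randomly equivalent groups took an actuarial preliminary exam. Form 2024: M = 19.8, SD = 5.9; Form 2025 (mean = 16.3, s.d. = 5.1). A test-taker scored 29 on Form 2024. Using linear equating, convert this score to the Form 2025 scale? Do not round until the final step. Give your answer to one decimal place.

Linear equating: y = (SD_Y/SD_X)(x − M_X) + M_Y
y = (5.1/5.9)(29 − 19.8) + 16.3
y = 0.864407 × 9.2 + 16.3 = 7.9525 + 16.3 = 24.3

24.3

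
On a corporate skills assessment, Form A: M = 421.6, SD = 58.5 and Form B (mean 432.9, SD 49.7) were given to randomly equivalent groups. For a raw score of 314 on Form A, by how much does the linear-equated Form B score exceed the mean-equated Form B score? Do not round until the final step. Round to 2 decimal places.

16.19

Mean-equated: 314 + (432.9 − 421.6) = 325.30
Linear-equated: (49.7/58.5)(314 − 421.6) + 432.9 = 341.486
Difference = 341.486 − 325.30 = 16.19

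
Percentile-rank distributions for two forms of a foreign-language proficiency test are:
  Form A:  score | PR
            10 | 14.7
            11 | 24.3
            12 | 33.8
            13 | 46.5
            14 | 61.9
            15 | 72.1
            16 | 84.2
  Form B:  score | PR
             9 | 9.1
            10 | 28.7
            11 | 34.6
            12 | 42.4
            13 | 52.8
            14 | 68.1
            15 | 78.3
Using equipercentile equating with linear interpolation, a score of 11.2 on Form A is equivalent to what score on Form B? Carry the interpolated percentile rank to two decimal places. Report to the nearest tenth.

9.9

PR of 11.2 on Form A: 24.3 + (11.2 − 11)/(12 − 11) × (33.8 − 24.3) = 26.20
On Form B, PR 26.20 falls between score 9 (PR 9.1) and 10 (PR 28.7).
Interpolate: 9 + (26.20 − 9.1)/(28.7 − 9.1) × (10 − 9) = 9.9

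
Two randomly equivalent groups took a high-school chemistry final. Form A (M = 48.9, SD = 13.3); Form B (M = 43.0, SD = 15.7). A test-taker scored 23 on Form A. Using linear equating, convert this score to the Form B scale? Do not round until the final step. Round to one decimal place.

Linear equating: y = (SD_Y/SD_X)(x − M_X) + M_Y
y = (15.7/13.3)(23 − 48.9) + 43.0
y = 1.180451 × -25.9 + 43.0 = -30.5737 + 43.0 = 12.4

12.4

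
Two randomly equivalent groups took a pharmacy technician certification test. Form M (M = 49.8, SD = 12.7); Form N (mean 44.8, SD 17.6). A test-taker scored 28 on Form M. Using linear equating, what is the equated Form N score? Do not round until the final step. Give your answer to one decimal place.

14.6

Linear equating: y = (SD_Y/SD_X)(x − M_X) + M_Y
y = (17.6/12.7)(28 − 49.8) + 44.8
y = 1.385827 × -21.8 + 44.8 = -30.2110 + 44.8 = 14.6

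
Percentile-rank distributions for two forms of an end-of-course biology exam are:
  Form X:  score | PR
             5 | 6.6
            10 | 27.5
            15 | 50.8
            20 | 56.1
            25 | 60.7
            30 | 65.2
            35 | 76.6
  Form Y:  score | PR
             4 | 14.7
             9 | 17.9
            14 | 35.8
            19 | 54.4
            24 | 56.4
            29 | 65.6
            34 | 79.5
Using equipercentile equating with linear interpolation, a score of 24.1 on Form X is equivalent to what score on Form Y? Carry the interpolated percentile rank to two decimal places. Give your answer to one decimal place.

PR of 24.1 on Form X: 56.1 + (24.1 − 20)/(25 − 20) × (60.7 − 56.1) = 59.87
On Form Y, PR 59.87 falls between score 24 (PR 56.4) and 29 (PR 65.6).
Interpolate: 24 + (59.87 − 56.4)/(65.6 − 56.4) × (29 − 24) = 25.9

25.9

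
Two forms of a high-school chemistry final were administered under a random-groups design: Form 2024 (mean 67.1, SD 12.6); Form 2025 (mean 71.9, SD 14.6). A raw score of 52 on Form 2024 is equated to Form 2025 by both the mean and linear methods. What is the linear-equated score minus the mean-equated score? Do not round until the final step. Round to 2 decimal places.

-2.40

Mean-equated: 52 + (71.9 − 67.1) = 56.80
Linear-equated: (14.6/12.6)(52 − 67.1) + 71.9 = 54.403
Difference = 54.403 − 56.80 = -2.40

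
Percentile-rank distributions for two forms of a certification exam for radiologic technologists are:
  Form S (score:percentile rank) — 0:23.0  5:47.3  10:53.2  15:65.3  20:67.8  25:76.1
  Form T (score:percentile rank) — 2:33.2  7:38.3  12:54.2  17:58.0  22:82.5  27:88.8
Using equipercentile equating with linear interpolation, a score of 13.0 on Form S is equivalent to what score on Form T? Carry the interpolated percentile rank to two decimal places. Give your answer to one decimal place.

17.5

PR of 13.0 on Form S: 53.2 + (13.0 − 10)/(15 − 10) × (65.3 − 53.2) = 60.46
On Form T, PR 60.46 falls between score 17 (PR 58.0) and 22 (PR 82.5).
Interpolate: 17 + (60.46 − 58.0)/(82.5 − 58.0) × (22 − 17) = 17.5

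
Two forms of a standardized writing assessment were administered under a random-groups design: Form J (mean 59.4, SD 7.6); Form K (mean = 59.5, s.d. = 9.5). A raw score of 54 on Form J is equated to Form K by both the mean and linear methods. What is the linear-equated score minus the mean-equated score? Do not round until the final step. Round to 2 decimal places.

-1.35

Mean-equated: 54 + (59.5 − 59.4) = 54.10
Linear-equated: (9.5/7.6)(54 − 59.4) + 59.5 = 52.750
Difference = 52.750 − 54.10 = -1.35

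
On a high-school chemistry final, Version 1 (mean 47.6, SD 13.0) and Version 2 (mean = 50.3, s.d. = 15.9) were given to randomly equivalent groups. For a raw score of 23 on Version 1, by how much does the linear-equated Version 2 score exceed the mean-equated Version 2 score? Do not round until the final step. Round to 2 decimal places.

-5.49

Mean-equated: 23 + (50.3 − 47.6) = 25.70
Linear-equated: (15.9/13.0)(23 − 47.6) + 50.3 = 20.212
Difference = 20.212 − 25.70 = -5.49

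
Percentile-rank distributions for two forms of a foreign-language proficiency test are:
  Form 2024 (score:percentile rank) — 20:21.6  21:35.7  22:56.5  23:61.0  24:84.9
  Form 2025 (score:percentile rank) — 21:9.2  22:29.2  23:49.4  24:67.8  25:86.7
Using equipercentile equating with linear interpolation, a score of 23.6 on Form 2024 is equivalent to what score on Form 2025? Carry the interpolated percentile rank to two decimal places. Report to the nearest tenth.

PR of 23.6 on Form 2024: 61.0 + (23.6 − 23)/(24 − 23) × (84.9 − 61.0) = 75.34
On Form 2025, PR 75.34 falls between score 24 (PR 67.8) and 25 (PR 86.7).
Interpolate: 24 + (75.34 − 67.8)/(86.7 − 67.8) × (25 − 24) = 24.4

24.4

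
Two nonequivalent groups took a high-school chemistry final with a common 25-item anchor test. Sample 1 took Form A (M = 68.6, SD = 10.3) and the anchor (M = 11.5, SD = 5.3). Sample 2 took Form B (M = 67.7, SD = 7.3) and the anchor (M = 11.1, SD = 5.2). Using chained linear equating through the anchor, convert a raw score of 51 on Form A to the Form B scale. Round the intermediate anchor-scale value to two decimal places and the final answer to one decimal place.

Form A → anchor (Sample 1): v = (5.3/10.3)(51 − 68.6) + 11.5 = 2.44
anchor → Form B (Sample 2): y = (7.3/5.2)(2.44 − 11.1) + 67.7 = 55.5

55.5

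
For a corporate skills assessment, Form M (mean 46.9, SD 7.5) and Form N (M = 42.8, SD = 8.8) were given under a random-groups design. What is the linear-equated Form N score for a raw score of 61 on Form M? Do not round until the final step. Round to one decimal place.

59.3

Linear equating: y = (SD_Y/SD_X)(x − M_X) + M_Y
y = (8.8/7.5)(61 − 46.9) + 42.8
y = 1.173333 × 14.1 + 42.8 = 16.5440 + 42.8 = 59.3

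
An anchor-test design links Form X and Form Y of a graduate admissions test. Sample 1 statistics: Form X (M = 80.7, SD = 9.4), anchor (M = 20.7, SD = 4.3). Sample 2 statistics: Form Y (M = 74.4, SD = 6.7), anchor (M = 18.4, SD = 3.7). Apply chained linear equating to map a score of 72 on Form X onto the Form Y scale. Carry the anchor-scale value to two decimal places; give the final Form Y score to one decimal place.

Form X → anchor (Sample 1): v = (4.3/9.4)(72 − 80.7) + 20.7 = 16.72
anchor → Form Y (Sample 2): y = (6.7/3.7)(16.72 − 18.4) + 74.4 = 71.4

71.4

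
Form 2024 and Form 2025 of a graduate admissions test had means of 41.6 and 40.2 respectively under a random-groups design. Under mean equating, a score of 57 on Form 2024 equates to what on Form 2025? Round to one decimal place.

55.6

Mean equating: y = x + (M_Y − M_X) = 57 + (40.2 − 41.6) = 55.6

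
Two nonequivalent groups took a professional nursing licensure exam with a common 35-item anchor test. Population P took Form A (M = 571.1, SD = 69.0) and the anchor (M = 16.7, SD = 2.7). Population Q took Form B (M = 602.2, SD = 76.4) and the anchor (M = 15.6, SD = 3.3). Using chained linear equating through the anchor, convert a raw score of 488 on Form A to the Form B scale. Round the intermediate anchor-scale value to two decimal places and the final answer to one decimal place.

Form A → anchor (Population P): v = (2.7/69.0)(488 − 571.1) + 16.7 = 13.45
anchor → Form B (Population Q): y = (76.4/3.3)(13.45 − 15.6) + 602.2 = 552.4

552.4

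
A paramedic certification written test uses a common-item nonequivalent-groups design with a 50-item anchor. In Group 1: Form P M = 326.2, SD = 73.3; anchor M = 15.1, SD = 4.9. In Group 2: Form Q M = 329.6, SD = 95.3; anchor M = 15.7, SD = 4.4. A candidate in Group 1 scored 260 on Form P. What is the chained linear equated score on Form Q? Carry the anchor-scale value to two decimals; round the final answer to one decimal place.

Form P → anchor (Group 1): v = (4.9/73.3)(260 − 326.2) + 15.1 = 10.67
anchor → Form Q (Group 2): y = (95.3/4.4)(10.67 − 15.7) + 329.6 = 220.7

220.7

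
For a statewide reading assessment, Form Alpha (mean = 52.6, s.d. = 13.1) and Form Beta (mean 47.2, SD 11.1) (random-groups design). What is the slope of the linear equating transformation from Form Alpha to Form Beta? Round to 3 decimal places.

0.847

A = SD_Y / SD_X = 11.1 / 13.1 = 0.847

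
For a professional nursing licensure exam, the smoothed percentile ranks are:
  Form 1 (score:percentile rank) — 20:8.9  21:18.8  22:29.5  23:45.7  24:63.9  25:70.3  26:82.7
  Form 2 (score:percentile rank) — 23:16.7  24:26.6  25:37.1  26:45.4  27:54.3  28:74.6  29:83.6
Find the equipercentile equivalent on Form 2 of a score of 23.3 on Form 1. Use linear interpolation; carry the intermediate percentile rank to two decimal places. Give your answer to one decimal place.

PR of 23.3 on Form 1: 45.7 + (23.3 − 23)/(24 − 23) × (63.9 − 45.7) = 51.16
On Form 2, PR 51.16 falls between score 26 (PR 45.4) and 27 (PR 54.3).
Interpolate: 26 + (51.16 − 45.4)/(54.3 − 45.4) × (27 − 26) = 26.6

26.6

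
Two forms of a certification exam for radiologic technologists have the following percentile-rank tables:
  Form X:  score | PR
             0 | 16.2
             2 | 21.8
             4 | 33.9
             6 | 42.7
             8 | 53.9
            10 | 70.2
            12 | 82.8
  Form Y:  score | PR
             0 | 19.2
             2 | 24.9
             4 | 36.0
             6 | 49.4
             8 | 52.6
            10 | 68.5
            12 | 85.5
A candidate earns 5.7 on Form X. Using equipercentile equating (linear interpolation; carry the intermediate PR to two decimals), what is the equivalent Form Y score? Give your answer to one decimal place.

PR of 5.7 on Form X: 33.9 + (5.7 − 4)/(6 − 4) × (42.7 − 33.9) = 41.38
On Form Y, PR 41.38 falls between score 4 (PR 36.0) and 6 (PR 49.4).
Interpolate: 4 + (41.38 − 36.0)/(49.4 − 36.0) × (6 − 4) = 4.8

4.8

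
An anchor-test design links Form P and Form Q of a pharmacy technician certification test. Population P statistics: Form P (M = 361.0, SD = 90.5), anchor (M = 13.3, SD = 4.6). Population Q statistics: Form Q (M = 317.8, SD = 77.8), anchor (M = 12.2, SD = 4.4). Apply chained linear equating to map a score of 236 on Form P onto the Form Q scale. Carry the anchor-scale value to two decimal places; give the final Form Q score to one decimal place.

Form P → anchor (Population P): v = (4.6/90.5)(236 − 361.0) + 13.3 = 6.95
anchor → Form Q (Population Q): y = (77.8/4.4)(6.95 − 12.2) + 317.8 = 225.0

225.0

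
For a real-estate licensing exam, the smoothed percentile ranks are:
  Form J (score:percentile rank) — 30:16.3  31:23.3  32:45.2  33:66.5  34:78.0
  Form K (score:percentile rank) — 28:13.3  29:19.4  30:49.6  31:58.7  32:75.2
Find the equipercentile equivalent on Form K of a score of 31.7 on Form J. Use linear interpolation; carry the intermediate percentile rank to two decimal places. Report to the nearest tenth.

29.6

PR of 31.7 on Form J: 23.3 + (31.7 − 31)/(32 − 31) × (45.2 − 23.3) = 38.63
On Form K, PR 38.63 falls between score 29 (PR 19.4) and 30 (PR 49.6).
Interpolate: 29 + (38.63 − 19.4)/(49.6 − 19.4) × (30 − 29) = 29.6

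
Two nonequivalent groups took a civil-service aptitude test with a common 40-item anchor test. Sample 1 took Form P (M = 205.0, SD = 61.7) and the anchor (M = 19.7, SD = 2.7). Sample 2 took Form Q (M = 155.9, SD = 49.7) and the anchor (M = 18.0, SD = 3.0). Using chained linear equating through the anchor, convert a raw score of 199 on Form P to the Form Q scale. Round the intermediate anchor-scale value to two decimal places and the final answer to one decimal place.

Form P → anchor (Sample 1): v = (2.7/61.7)(199 − 205.0) + 19.7 = 19.44
anchor → Form Q (Sample 2): y = (49.7/3.0)(19.44 − 18.0) + 155.9 = 179.8

179.8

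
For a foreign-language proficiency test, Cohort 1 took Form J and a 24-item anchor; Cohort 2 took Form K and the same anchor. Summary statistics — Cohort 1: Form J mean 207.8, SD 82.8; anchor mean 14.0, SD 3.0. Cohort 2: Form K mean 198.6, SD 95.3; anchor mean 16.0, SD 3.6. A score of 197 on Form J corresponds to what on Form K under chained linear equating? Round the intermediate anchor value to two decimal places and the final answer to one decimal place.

Form J → anchor (Cohort 1): v = (3.0/82.8)(197 − 207.8) + 14.0 = 13.61
anchor → Form K (Cohort 2): y = (95.3/3.6)(13.61 − 16.0) + 198.6 = 135.3

135.3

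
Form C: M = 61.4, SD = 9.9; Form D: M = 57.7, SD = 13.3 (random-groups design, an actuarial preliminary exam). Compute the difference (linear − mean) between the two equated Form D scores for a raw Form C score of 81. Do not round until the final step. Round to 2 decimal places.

6.73

Mean-equated: 81 + (57.7 − 61.4) = 77.30
Linear-equated: (13.3/9.9)(81 − 61.4) + 57.7 = 84.031
Difference = 84.031 − 77.30 = 6.73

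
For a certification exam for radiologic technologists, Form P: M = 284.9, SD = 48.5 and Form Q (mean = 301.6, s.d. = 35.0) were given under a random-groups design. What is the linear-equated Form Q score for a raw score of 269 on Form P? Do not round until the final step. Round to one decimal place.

290.1

Linear equating: y = (SD_Y/SD_X)(x − M_X) + M_Y
y = (35.0/48.5)(269 − 284.9) + 301.6
y = 0.721649 × -15.9 + 301.6 = -11.4742 + 301.6 = 290.1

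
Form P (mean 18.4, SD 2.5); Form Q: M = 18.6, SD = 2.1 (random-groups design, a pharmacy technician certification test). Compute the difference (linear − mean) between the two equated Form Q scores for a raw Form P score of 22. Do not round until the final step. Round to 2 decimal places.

-0.58

Mean-equated: 22 + (18.6 − 18.4) = 22.20
Linear-equated: (2.1/2.5)(22 − 18.4) + 18.6 = 21.624
Difference = 21.624 − 22.20 = -0.58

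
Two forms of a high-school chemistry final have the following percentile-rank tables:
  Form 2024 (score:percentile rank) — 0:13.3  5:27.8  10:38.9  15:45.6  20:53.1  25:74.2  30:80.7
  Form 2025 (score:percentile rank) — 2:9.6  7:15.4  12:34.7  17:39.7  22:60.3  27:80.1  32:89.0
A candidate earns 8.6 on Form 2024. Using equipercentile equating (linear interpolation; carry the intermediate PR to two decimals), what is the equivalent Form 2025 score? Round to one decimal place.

PR of 8.6 on Form 2024: 27.8 + (8.6 − 5)/(10 − 5) × (38.9 − 27.8) = 35.79
On Form 2025, PR 35.79 falls between score 12 (PR 34.7) and 17 (PR 39.7).
Interpolate: 12 + (35.79 − 34.7)/(39.7 − 34.7) × (17 − 12) = 13.1

13.1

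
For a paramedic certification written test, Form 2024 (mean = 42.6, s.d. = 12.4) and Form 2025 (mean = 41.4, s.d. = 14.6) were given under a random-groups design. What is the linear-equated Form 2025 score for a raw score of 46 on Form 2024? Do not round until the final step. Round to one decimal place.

Linear equating: y = (SD_Y/SD_X)(x − M_X) + M_Y
y = (14.6/12.4)(46 − 42.6) + 41.4
y = 1.177419 × 3.4 + 41.4 = 4.0032 + 41.4 = 45.4

45.4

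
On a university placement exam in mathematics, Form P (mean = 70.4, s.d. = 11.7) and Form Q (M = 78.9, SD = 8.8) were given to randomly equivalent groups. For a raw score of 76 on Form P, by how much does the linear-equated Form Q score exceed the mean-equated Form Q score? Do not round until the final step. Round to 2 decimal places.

Mean-equated: 76 + (78.9 − 70.4) = 84.50
Linear-equated: (8.8/11.7)(76 − 70.4) + 78.9 = 83.112
Difference = 83.112 − 84.50 = -1.39

-1.39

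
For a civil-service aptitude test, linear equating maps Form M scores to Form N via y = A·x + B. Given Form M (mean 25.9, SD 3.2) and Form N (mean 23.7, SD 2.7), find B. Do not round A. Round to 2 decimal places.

A = SD_Y / SD_X = 2.7 / 3.2 = 0.843750
B = M_Y − A·M_X = 23.7 − 0.843750 × 25.9 = 1.85

1.85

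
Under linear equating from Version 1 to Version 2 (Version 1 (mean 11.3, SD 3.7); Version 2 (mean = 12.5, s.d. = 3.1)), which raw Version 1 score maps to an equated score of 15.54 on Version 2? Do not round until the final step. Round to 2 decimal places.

14.93

Invert y = (SD_Y/SD_X)(x − M_X) + M_Y:
x = (SD_X/SD_Y)(y − M_Y) + M_X = (3.7/3.1)(15.54 − 12.5) + 11.3
x = 1.193548 × 3.040 + 11.3 = 14.93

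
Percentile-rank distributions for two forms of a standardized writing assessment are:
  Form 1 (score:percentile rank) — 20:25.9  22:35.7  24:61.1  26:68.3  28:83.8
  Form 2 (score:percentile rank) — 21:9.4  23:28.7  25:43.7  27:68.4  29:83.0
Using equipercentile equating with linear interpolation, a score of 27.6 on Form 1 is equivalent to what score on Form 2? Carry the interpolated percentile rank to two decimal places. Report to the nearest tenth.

28.7

PR of 27.6 on Form 1: 68.3 + (27.6 − 26)/(28 − 26) × (83.8 − 68.3) = 80.70
On Form 2, PR 80.70 falls between score 27 (PR 68.4) and 29 (PR 83.0).
Interpolate: 27 + (80.70 − 68.4)/(83.0 − 68.4) × (29 − 27) = 28.7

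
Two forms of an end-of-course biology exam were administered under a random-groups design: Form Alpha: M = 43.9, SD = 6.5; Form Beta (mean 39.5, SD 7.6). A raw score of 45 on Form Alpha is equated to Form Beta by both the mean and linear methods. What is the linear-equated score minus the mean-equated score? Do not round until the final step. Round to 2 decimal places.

Mean-equated: 45 + (39.5 − 43.9) = 40.60
Linear-equated: (7.6/6.5)(45 − 43.9) + 39.5 = 40.786
Difference = 40.786 − 40.60 = 0.19

0.19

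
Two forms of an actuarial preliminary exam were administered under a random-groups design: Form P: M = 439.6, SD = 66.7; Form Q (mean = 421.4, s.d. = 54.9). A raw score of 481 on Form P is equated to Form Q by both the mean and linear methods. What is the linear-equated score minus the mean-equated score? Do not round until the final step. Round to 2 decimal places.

-7.32

Mean-equated: 481 + (421.4 − 439.6) = 462.80
Linear-equated: (54.9/66.7)(481 − 439.6) + 421.4 = 455.476
Difference = 455.476 − 462.80 = -7.32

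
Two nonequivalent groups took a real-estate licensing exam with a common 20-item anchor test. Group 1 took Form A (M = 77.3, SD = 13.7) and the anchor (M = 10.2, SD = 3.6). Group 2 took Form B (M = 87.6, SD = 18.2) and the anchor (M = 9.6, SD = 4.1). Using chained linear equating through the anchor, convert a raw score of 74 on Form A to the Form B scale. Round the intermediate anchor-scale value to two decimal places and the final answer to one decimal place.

86.4

Form A → anchor (Group 1): v = (3.6/13.7)(74 − 77.3) + 10.2 = 9.33
anchor → Form B (Group 2): y = (18.2/4.1)(9.33 − 9.6) + 87.6 = 86.4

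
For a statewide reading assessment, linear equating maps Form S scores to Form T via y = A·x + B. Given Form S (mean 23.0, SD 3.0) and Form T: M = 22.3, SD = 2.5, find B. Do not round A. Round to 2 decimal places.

3.13

A = SD_Y / SD_X = 2.5 / 3.0 = 0.833333
B = M_Y − A·M_X = 22.3 − 0.833333 × 23.0 = 3.13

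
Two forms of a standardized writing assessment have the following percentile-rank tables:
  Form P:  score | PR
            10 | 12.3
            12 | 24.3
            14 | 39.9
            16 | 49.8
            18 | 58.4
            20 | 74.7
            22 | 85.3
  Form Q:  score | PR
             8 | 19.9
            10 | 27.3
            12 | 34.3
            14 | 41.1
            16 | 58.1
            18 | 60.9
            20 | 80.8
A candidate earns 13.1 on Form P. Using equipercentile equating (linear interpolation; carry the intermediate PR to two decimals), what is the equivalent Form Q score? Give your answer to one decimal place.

PR of 13.1 on Form P: 24.3 + (13.1 − 12)/(14 − 12) × (39.9 − 24.3) = 32.88
On Form Q, PR 32.88 falls between score 10 (PR 27.3) and 12 (PR 34.3).
Interpolate: 10 + (32.88 − 27.3)/(34.3 − 27.3) × (12 − 10) = 11.6

11.6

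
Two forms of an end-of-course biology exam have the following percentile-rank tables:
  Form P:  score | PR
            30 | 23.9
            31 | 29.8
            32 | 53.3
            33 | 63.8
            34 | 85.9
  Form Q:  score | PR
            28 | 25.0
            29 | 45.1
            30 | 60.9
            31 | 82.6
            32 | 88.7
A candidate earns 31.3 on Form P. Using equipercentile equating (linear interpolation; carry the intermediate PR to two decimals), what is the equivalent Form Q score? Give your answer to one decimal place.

PR of 31.3 on Form P: 29.8 + (31.3 − 31)/(32 − 31) × (53.3 − 29.8) = 36.85
On Form Q, PR 36.85 falls between score 28 (PR 25.0) and 29 (PR 45.1).
Interpolate: 28 + (36.85 − 25.0)/(45.1 − 25.0) × (29 − 28) = 28.6

28.6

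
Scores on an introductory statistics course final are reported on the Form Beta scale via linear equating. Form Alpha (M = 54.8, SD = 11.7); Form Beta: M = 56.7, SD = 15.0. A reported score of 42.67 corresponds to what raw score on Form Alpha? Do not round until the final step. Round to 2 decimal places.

43.86

Invert y = (SD_Y/SD_X)(x − M_X) + M_Y:
x = (SD_X/SD_Y)(y − M_Y) + M_X = (11.7/15.0)(42.67 − 56.7) + 54.8
x = 0.780000 × -14.030 + 54.8 = 43.86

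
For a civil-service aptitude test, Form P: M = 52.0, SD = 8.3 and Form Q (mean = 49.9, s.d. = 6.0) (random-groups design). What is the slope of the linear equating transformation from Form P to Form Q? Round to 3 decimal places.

A = SD_Y / SD_X = 6.0 / 8.3 = 0.723

0.723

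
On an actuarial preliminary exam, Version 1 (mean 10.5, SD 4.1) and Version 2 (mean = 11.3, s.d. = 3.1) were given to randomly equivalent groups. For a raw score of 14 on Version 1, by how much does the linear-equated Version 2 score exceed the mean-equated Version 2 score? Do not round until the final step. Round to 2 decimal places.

Mean-equated: 14 + (11.3 − 10.5) = 14.80
Linear-equated: (3.1/4.1)(14 − 10.5) + 11.3 = 13.946
Difference = 13.946 − 14.80 = -0.85

-0.85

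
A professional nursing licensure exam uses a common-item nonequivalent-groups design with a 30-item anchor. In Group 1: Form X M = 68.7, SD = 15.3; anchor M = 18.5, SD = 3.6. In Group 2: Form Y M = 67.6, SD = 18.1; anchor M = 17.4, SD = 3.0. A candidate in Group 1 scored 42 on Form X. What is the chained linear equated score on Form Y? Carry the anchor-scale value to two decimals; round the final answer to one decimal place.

36.3

Form X → anchor (Group 1): v = (3.6/15.3)(42 − 68.7) + 18.5 = 12.22
anchor → Form Y (Group 2): y = (18.1/3.0)(12.22 − 17.4) + 67.6 = 36.3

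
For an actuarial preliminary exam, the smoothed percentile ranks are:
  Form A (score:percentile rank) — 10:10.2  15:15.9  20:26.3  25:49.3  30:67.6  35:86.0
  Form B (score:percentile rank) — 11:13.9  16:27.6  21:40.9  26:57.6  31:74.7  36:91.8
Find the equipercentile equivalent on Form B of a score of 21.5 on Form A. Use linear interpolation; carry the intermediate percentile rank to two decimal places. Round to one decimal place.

18.1

PR of 21.5 on Form A: 26.3 + (21.5 − 20)/(25 − 20) × (49.3 − 26.3) = 33.20
On Form B, PR 33.20 falls between score 16 (PR 27.6) and 21 (PR 40.9).
Interpolate: 16 + (33.20 − 27.6)/(40.9 − 27.6) × (21 − 16) = 18.1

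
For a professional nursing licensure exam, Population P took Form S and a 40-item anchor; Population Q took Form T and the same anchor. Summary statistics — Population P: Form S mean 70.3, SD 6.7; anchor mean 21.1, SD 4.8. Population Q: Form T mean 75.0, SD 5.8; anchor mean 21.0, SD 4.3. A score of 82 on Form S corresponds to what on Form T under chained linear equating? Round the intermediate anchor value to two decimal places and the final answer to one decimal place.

86.4

Form S → anchor (Population P): v = (4.8/6.7)(82 − 70.3) + 21.1 = 29.48
anchor → Form T (Population Q): y = (5.8/4.3)(29.48 − 21.0) + 75.0 = 86.4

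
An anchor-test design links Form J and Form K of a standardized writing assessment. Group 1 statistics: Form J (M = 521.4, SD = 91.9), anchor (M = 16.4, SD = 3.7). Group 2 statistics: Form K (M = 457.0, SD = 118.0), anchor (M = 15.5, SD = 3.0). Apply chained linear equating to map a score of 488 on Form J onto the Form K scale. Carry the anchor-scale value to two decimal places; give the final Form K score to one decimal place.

439.7

Form J → anchor (Group 1): v = (3.7/91.9)(488 − 521.4) + 16.4 = 15.06
anchor → Form K (Group 2): y = (118.0/3.0)(15.06 − 15.5) + 457.0 = 439.7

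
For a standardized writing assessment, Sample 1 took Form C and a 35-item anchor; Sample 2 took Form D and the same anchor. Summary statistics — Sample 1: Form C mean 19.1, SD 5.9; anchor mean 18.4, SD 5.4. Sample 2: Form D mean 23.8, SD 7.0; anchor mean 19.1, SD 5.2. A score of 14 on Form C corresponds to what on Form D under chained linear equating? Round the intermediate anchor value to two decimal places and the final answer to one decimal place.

16.6

Form C → anchor (Sample 1): v = (5.4/5.9)(14 − 19.1) + 18.4 = 13.73
anchor → Form D (Sample 2): y = (7.0/5.2)(13.73 − 19.1) + 23.8 = 16.6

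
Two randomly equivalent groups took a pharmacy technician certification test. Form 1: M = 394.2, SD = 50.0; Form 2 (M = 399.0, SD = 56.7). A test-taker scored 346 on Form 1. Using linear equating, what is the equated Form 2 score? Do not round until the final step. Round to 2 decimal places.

Linear equating: y = (SD_Y/SD_X)(x − M_X) + M_Y
y = (56.7/50.0)(346 − 394.2) + 399.0
y = 1.134000 × -48.2 + 399.0 = -54.6588 + 399.0 = 344.34

344.34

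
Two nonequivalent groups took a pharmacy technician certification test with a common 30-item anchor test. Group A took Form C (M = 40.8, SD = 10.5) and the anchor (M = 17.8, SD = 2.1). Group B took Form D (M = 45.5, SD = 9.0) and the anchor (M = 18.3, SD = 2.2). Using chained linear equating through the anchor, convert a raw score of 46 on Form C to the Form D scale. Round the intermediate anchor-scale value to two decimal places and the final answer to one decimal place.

47.7

Form C → anchor (Group A): v = (2.1/10.5)(46 − 40.8) + 17.8 = 18.84
anchor → Form D (Group B): y = (9.0/2.2)(18.84 − 18.3) + 45.5 = 47.7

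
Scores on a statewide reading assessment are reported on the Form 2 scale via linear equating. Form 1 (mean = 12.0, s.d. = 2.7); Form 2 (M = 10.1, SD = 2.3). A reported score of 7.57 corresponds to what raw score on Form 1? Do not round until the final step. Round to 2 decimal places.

9.03

Invert y = (SD_Y/SD_X)(x − M_X) + M_Y:
x = (SD_X/SD_Y)(y − M_Y) + M_X = (2.7/2.3)(7.57 − 10.1) + 12.0
x = 1.173913 × -2.530 + 12.0 = 9.03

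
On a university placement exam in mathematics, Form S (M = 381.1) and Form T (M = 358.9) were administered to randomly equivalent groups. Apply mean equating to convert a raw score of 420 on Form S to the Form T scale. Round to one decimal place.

Mean equating: y = x + (M_Y − M_X) = 420 + (358.9 − 381.1) = 397.8

397.8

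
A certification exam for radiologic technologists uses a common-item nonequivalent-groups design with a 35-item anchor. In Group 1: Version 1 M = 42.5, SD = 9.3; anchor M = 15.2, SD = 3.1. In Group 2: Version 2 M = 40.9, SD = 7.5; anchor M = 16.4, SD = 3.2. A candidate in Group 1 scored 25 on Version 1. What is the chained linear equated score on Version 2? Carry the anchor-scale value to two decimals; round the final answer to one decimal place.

Version 1 → anchor (Group 1): v = (3.1/9.3)(25 − 42.5) + 15.2 = 9.37
anchor → Version 2 (Group 2): y = (7.5/3.2)(9.37 − 16.4) + 40.9 = 24.4

24.4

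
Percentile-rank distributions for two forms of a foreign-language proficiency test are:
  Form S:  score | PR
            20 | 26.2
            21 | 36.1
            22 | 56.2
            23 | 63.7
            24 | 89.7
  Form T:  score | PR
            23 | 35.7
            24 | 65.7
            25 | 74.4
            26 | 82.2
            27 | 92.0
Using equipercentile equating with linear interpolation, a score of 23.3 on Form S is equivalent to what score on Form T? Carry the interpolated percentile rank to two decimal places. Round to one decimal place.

PR of 23.3 on Form S: 63.7 + (23.3 − 23)/(24 − 23) × (89.7 − 63.7) = 71.50
On Form T, PR 71.50 falls between score 24 (PR 65.7) and 25 (PR 74.4).
Interpolate: 24 + (71.50 − 65.7)/(74.4 − 65.7) × (25 − 24) = 24.7

24.7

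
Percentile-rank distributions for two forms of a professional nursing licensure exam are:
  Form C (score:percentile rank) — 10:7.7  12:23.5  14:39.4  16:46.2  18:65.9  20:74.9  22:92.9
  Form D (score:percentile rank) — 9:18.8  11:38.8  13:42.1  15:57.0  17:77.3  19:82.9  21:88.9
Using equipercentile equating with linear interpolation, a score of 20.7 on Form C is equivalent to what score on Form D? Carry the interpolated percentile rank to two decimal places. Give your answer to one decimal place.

PR of 20.7 on Form C: 74.9 + (20.7 − 20)/(22 − 20) × (92.9 − 74.9) = 81.20
On Form D, PR 81.20 falls between score 17 (PR 77.3) and 19 (PR 82.9).
Interpolate: 17 + (81.20 − 77.3)/(82.9 − 77.3) × (19 − 17) = 18.4

18.4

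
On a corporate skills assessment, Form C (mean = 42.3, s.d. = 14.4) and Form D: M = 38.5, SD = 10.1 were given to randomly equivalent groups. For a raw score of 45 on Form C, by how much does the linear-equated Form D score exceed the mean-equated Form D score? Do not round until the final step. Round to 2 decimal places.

-0.81

Mean-equated: 45 + (38.5 − 42.3) = 41.20
Linear-equated: (10.1/14.4)(45 − 42.3) + 38.5 = 40.394
Difference = 40.394 − 41.20 = -0.81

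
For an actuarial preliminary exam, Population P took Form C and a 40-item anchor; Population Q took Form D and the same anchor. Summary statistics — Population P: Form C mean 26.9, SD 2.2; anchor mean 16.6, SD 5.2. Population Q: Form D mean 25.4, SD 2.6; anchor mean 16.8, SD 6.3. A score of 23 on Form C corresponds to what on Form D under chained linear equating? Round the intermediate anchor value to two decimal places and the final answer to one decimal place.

21.5

Form C → anchor (Population P): v = (5.2/2.2)(23 − 26.9) + 16.6 = 7.38
anchor → Form D (Population Q): y = (2.6/6.3)(7.38 − 16.8) + 25.4 = 21.5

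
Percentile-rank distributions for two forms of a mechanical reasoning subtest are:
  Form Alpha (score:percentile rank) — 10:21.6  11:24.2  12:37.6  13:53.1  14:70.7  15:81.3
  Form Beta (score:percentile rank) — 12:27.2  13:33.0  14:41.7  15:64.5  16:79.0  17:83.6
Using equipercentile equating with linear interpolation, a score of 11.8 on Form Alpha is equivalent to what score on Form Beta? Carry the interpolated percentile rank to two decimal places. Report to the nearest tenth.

13.2

PR of 11.8 on Form Alpha: 24.2 + (11.8 − 11)/(12 − 11) × (37.6 − 24.2) = 34.92
On Form Beta, PR 34.92 falls between score 13 (PR 33.0) and 14 (PR 41.7).
Interpolate: 13 + (34.92 − 33.0)/(41.7 − 33.0) × (14 − 13) = 13.2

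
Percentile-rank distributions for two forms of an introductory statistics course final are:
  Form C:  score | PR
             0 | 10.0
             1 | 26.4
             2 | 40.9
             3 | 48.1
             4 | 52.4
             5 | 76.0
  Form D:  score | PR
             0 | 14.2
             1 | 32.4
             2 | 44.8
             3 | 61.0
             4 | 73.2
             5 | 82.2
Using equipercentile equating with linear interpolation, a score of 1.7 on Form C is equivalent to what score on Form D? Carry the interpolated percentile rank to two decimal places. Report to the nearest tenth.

PR of 1.7 on Form C: 26.4 + (1.7 − 1)/(2 − 1) × (40.9 − 26.4) = 36.55
On Form D, PR 36.55 falls between score 1 (PR 32.4) and 2 (PR 44.8).
Interpolate: 1 + (36.55 − 32.4)/(44.8 − 32.4) × (2 − 1) = 1.3

1.3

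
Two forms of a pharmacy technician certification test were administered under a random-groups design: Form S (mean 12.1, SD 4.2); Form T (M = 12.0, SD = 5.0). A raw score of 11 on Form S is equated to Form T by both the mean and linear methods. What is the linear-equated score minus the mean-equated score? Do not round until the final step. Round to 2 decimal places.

Mean-equated: 11 + (12.0 − 12.1) = 10.90
Linear-equated: (5.0/4.2)(11 − 12.1) + 12.0 = 10.690
Difference = 10.690 − 10.90 = -0.21

-0.21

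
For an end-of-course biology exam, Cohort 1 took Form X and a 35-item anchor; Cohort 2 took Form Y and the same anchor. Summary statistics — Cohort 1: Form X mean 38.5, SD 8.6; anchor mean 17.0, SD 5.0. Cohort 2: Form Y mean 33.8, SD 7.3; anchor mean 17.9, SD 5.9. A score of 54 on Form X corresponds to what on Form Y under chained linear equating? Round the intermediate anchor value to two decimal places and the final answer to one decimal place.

43.8

Form X → anchor (Cohort 1): v = (5.0/8.6)(54 − 38.5) + 17.0 = 26.01
anchor → Form Y (Cohort 2): y = (7.3/5.9)(26.01 − 17.9) + 33.8 = 43.8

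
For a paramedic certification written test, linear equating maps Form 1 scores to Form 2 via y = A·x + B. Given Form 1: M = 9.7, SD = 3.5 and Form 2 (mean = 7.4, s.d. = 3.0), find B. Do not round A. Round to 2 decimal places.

A = SD_Y / SD_X = 3.0 / 3.5 = 0.857143
B = M_Y − A·M_X = 7.4 − 0.857143 × 9.7 = -0.91

-0.91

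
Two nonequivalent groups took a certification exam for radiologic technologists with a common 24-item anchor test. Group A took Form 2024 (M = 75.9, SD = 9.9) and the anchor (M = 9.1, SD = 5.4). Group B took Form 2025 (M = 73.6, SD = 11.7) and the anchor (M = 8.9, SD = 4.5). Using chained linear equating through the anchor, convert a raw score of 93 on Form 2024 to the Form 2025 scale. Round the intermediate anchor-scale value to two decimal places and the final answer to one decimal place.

Form 2024 → anchor (Group A): v = (5.4/9.9)(93 − 75.9) + 9.1 = 18.43
anchor → Form 2025 (Group B): y = (11.7/4.5)(18.43 − 8.9) + 73.6 = 98.4

98.4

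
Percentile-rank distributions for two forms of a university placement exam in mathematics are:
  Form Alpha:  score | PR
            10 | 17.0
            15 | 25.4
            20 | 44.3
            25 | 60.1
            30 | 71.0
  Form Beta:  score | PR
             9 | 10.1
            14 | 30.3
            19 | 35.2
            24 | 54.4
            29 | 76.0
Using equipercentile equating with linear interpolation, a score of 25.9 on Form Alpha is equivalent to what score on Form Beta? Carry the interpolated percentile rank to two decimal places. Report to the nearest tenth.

25.8

PR of 25.9 on Form Alpha: 60.1 + (25.9 − 25)/(30 − 25) × (71.0 − 60.1) = 62.06
On Form Beta, PR 62.06 falls between score 24 (PR 54.4) and 29 (PR 76.0).
Interpolate: 24 + (62.06 − 54.4)/(76.0 − 54.4) × (29 − 24) = 25.8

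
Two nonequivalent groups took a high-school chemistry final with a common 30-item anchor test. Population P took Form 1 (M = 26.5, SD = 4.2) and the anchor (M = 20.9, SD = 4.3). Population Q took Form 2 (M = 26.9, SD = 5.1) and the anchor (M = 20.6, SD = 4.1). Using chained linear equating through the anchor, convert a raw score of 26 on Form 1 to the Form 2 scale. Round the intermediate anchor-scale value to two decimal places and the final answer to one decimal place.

26.6

Form 1 → anchor (Population P): v = (4.3/4.2)(26 − 26.5) + 20.9 = 20.39
anchor → Form 2 (Population Q): y = (5.1/4.1)(20.39 − 20.6) + 26.9 = 26.6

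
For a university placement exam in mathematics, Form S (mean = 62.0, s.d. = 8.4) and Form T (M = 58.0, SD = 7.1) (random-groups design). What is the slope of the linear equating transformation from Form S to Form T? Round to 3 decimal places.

0.845

A = SD_Y / SD_X = 7.1 / 8.4 = 0.845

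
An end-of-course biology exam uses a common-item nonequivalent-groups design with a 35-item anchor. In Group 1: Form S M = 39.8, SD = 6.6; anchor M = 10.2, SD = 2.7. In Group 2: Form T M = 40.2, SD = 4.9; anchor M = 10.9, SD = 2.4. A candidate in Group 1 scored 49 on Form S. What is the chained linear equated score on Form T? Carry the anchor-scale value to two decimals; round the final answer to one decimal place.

46.4

Form S → anchor (Group 1): v = (2.7/6.6)(49 − 39.8) + 10.2 = 13.96
anchor → Form T (Group 2): y = (4.9/2.4)(13.96 − 10.9) + 40.2 = 46.4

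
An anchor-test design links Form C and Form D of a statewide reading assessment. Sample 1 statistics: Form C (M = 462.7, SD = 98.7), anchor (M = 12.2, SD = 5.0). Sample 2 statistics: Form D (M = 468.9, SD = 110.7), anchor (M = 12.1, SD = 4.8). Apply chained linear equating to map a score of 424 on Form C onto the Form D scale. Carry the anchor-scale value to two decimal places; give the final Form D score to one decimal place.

Form C → anchor (Sample 1): v = (5.0/98.7)(424 − 462.7) + 12.2 = 10.24
anchor → Form D (Sample 2): y = (110.7/4.8)(10.24 − 12.1) + 468.9 = 426.0

426.0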